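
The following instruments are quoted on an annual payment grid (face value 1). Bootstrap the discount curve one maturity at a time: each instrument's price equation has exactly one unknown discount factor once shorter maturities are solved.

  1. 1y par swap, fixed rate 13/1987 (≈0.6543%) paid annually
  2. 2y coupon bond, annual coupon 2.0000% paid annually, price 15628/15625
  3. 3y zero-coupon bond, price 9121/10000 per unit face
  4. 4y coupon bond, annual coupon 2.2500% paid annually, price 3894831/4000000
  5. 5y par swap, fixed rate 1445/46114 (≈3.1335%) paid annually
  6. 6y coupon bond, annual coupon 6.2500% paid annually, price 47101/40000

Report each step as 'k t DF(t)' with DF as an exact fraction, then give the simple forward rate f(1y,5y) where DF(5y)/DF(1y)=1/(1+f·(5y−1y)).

1 1 1987/2000
2 2 9611/10000
3 3 9121/10000
4 4 2223/2500
5 5 1711/2000
6 6 837/1000
f(1y,5y) = ((1987/2000)/(1711/2000) − 1)/(4) = 69/1711 ≈ 4.0327%

step 1 [1y] swap r/1=13/1987: DF=(1 − 13/1987·(0))/(1+13/1987) = 1987/2000 ≈ 0.993500
step 2 [2y] bond c/1=1/50: DF=(15628/15625 − 1/50·(0.993500))/(1+1/50) = 9611/10000 ≈ 0.961100
step 3 [3y] zero: DF = P = 9121/10000 ≈ 0.912100
step 4 [4y] bond c/1=9/400: DF=(3894831/4000000 − 9/400·(0.993500+0.961100+0.912100))/(1+9/400) = 2223/2500 ≈ 0.889200
step 5 [5y] swap r/1=1445/46114: DF=(1 − 1445/46114·(0.993500+0.961100+0.912100+0.889200))/(1+1445/46114) = 1711/2000 ≈ 0.855500
step 6 [6y] bond c/1=1/16: DF=(47101/40000 − 1/16·(0.993500+0.961100+0.912100+0.889200+0.855500))/(1+1/16) = 837/1000 ≈ 0.837000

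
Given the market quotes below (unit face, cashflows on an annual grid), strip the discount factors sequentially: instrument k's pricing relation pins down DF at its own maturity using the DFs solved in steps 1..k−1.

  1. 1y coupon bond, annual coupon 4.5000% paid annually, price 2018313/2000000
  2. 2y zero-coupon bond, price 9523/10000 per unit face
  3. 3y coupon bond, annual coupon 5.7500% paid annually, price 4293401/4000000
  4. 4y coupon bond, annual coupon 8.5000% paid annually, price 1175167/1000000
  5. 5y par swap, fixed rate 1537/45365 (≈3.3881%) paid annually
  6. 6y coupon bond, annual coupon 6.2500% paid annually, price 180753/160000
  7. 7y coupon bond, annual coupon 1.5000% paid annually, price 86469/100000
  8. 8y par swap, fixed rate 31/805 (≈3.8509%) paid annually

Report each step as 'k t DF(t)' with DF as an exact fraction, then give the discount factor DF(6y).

1 1 9657/10000
2 2 9523/10000
3 3 9107/10000
4 4 1723/2000
5 5 8463/10000
6 6 1991/2500
7 7 7731/10000
8 8 1473/2000
DF(6y) = 1991/2500 ≈ 0.796400

step 1 [1y] bond c/1=9/200: DF=(2018313/2000000 − 9/200·(0))/(1+9/200) = 9657/10000 ≈ 0.965700
step 2 [2y] zero: DF = P = 9523/10000 ≈ 0.952300
step 3 [3y] bond c/1=23/400: DF=(4293401/4000000 − 23/400·(0.965700+0.952300))/(1+23/400) = 9107/10000 ≈ 0.910700
step 4 [4y] bond c/1=17/200: DF=(1175167/1000000 − 17/200·(0.965700+0.952300+0.910700))/(1+17/200) = 1723/2000 ≈ 0.861500
step 5 [5y] swap r/1=1537/45365: DF=(1 − 1537/45365·(0.965700+0.952300+0.910700+0.861500))/(1+1537/45365) = 8463/10000 ≈ 0.846300
step 6 [6y] bond c/1=1/16: DF=(180753/160000 − 1/16·(0.965700+0.952300+0.910700+0.861500+0.846300))/(1+1/16) = 1991/2500 ≈ 0.796400
step 7 [7y] bond c/1=3/200: DF=(86469/100000 − 3/200·(0.965700+0.952300+0.910700+0.861500+0.846300+0.796400))/(1+3/200) = 7731/10000 ≈ 0.773100
step 8 [8y] swap r/1=31/805: DF=(1 − 31/805·(0.965700+0.952300+0.910700+0.861500+0.846300+0.796400+0.773100))/(1+31/805) = 1473/2000 ≈ 0.736500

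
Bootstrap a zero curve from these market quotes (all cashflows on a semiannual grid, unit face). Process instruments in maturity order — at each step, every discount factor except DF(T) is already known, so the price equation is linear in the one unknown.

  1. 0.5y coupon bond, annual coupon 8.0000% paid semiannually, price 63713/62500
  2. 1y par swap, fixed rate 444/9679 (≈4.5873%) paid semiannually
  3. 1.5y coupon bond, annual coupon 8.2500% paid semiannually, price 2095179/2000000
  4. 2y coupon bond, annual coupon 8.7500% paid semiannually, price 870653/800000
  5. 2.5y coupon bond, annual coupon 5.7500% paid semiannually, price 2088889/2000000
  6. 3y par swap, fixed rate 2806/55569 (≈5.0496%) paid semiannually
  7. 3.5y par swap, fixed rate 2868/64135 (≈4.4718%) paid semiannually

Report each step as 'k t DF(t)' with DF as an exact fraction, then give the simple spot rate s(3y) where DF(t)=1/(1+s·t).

1 1/2 4901/5000
2 1 2389/2500
3 3/2 4647/5000
4 2 4613/5000
5 5/2 4547/5000
6 3 8597/10000
7 7/2 4283/5000
s(3y) = (1/(8597/10000) − 1)/(3) = 1403/25791 ≈ 5.4399%

step 1 [0.5y] bond c/2=1/25: DF=(63713/62500 − 1/25·(0))/(1+1/25) = 4901/5000 ≈ 0.980200
step 2 [1y] swap r/2=222/9679: DF=(1 − 222/9679·(0.980200))/(1+222/9679) = 2389/2500 ≈ 0.955600
step 3 [1.5y] bond c/2=33/800: DF=(2095179/2000000 − 33/800·(0.980200+0.955600))/(1+33/800) = 4647/5000 ≈ 0.929400
step 4 [2y] bond c/2=7/160: DF=(870653/800000 − 7/160·(0.980200+0.955600+0.929400))/(1+7/160) = 4613/5000 ≈ 0.922600
step 5 [2.5y] bond c/2=23/800: DF=(2088889/2000000 − 23/800·(0.980200+0.955600+0.929400+0.922600))/(1+23/800) = 4547/5000 ≈ 0.909400
step 6 [3y] swap r/2=1403/55569: DF=(1 − 1403/55569·(0.980200+0.955600+0.929400+0.922600+0.909400))/(1+1403/55569) = 8597/10000 ≈ 0.859700
step 7 [3.5y] swap r/2=1434/64135: DF=(1 − 1434/64135·(0.980200+0.955600+0.929400+0.922600+0.909400+0.859700))/(1+1434/64135) = 4283/5000 ≈ 0.856600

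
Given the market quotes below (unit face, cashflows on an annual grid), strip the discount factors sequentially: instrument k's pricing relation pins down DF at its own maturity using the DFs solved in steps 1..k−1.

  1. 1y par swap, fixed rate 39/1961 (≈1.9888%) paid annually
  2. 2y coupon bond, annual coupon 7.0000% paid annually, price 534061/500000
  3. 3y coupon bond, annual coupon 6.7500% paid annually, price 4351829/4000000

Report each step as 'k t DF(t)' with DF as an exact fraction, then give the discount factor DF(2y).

1 1 1961/2000
2 2 9341/10000
3 3 8981/10000
DF(2y) = 9341/10000 ≈ 0.934100

step 1 [1y] swap r/1=39/1961: DF=(1 − 39/1961·(0))/(1+39/1961) = 1961/2000 ≈ 0.980500
step 2 [2y] bond c/1=7/100: DF=(534061/500000 − 7/100·(0.980500))/(1+7/100) = 9341/10000 ≈ 0.934100
step 3 [3y] bond c/1=27/400: DF=(4351829/4000000 − 27/400·(0.980500+0.934100))/(1+27/400) = 8981/10000 ≈ 0.898100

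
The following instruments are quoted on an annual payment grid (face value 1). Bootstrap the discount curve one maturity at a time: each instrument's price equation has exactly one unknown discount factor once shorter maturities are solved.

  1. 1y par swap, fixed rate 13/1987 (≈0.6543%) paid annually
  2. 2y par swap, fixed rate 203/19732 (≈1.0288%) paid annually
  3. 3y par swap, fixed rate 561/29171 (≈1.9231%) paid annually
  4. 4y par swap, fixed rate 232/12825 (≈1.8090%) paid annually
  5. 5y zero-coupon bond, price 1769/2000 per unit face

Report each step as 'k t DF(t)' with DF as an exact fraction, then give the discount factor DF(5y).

step 1 [1y] swap r/1=13/1987: DF=(1 − 13/1987·(0))/(1+13/1987) = 1987/2000 ≈ 0.993500
step 2 [2y] swap r/1=203/19732: DF=(1 − 203/19732·(0.993500))/(1+203/19732) = 9797/10000 ≈ 0.979700
step 3 [3y] swap r/1=561/29171: DF=(1 − 561/29171·(0.993500+0.979700))/(1+561/29171) = 9439/10000 ≈ 0.943900
step 4 [4y] swap r/1=232/12825: DF=(1 − 232/12825·(0.993500+0.979700+0.943900))/(1+232/12825) = 1163/1250 ≈ 0.930400
step 5 [5y] zero: DF = P = 1769/2000 ≈ 0.884500

1 1 1987/2000
2 2 9797/10000
3 3 9439/10000
4 4 1163/1250
5 5 1769/2000
DF(5y) = 1769/2000 ≈ 0.884500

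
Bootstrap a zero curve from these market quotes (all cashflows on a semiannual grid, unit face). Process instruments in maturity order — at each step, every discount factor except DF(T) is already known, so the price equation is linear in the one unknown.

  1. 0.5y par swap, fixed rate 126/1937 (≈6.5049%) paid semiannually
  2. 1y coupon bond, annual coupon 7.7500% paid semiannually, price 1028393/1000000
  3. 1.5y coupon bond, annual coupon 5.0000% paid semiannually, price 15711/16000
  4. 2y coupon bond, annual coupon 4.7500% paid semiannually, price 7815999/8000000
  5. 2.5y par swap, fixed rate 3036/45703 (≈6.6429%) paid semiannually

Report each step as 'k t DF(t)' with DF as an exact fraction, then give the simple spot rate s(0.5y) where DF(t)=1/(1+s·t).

1 1/2 1937/2000
2 1 9539/10000
3 3/2 9111/10000
4 2 4443/5000
5 5/2 4241/5000
s(0.5y) = (1/(1937/2000) − 1)/(1/2) = 126/1937 ≈ 6.5049%

step 1 [0.5y] swap r/2=63/1937: DF=(1 − 63/1937·(0))/(1+63/1937) = 1937/2000 ≈ 0.968500
step 2 [1y] bond c/2=31/800: DF=(1028393/1000000 − 31/800·(0.968500))/(1+31/800) = 9539/10000 ≈ 0.953900
step 3 [1.5y] bond c/2=1/40: DF=(15711/16000 − 1/40·(0.968500+0.953900))/(1+1/40) = 9111/10000 ≈ 0.911100
step 4 [2y] bond c/2=19/800: DF=(7815999/8000000 − 19/800·(0.968500+0.953900+0.911100))/(1+19/800) = 4443/5000 ≈ 0.888600
step 5 [2.5y] swap r/2=1518/45703: DF=(1 − 1518/45703·(0.968500+0.953900+0.911100+0.888600))/(1+1518/45703) = 4241/5000 ≈ 0.848200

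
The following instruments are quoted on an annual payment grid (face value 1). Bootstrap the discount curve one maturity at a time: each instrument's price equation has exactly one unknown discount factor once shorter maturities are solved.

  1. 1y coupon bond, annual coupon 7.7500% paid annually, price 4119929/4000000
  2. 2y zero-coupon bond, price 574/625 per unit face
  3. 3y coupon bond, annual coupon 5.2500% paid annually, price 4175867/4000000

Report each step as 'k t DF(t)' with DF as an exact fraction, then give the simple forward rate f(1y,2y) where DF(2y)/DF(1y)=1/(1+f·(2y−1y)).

1 1 9559/10000
2 2 574/625
3 3 1123/1250
f(1y,2y) = ((9559/10000)/(574/625) − 1)/(1) = 375/9184 ≈ 4.0832%

step 1 [1y] bond c/1=31/400: DF=(4119929/4000000 − 31/400·(0))/(1+31/400) = 9559/10000 ≈ 0.955900
step 2 [2y] zero: DF = P = 574/625 ≈ 0.918400
step 3 [3y] bond c/1=21/400: DF=(4175867/4000000 − 21/400·(0.955900+0.918400))/(1+21/400) = 1123/1250 ≈ 0.898400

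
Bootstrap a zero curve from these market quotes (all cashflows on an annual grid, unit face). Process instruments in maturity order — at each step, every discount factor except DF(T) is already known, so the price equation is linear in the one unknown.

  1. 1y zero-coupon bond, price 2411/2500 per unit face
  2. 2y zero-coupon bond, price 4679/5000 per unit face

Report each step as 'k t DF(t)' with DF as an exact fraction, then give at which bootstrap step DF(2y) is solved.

step 1 [1y] zero: DF = P = 2411/2500 ≈ 0.964400
step 2 [2y] zero: DF = P = 4679/5000 ≈ 0.935800

1 1 2411/2500
2 2 4679/5000
DF(2y) is solved at step 2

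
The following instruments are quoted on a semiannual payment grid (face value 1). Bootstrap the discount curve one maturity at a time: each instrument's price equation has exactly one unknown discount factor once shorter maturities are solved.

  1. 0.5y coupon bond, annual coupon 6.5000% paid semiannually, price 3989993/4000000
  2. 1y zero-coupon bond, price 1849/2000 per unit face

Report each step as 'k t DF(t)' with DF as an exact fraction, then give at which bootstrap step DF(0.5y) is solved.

1 1/2 9661/10000
2 1 1849/2000
DF(0.5y) is solved at step 1

step 1 [0.5y] bond c/2=13/400: DF=(3989993/4000000 − 13/400·(0))/(1+13/400) = 9661/10000 ≈ 0.966100
step 2 [1y] zero: DF = P = 1849/2000 ≈ 0.924500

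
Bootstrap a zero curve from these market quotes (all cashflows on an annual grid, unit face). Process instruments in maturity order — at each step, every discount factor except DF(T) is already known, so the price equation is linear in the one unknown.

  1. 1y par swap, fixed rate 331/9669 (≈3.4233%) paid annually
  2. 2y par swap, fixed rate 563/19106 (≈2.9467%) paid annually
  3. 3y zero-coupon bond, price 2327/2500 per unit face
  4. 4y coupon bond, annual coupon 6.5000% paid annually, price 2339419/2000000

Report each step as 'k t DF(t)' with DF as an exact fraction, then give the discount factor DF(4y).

step 1 [1y] swap r/1=331/9669: DF=(1 − 331/9669·(0))/(1+331/9669) = 9669/10000 ≈ 0.966900
step 2 [2y] swap r/1=563/19106: DF=(1 − 563/19106·(0.966900))/(1+563/19106) = 9437/10000 ≈ 0.943700
step 3 [3y] zero: DF = P = 2327/2500 ≈ 0.930800
step 4 [4y] bond c/1=13/200: DF=(2339419/2000000 − 13/200·(0.966900+0.943700+0.930800))/(1+13/200) = 9249/10000 ≈ 0.924900

1 1 9669/10000
2 2 9437/10000
3 3 2327/2500
4 4 9249/10000
DF(4y) = 9249/10000 ≈ 0.924900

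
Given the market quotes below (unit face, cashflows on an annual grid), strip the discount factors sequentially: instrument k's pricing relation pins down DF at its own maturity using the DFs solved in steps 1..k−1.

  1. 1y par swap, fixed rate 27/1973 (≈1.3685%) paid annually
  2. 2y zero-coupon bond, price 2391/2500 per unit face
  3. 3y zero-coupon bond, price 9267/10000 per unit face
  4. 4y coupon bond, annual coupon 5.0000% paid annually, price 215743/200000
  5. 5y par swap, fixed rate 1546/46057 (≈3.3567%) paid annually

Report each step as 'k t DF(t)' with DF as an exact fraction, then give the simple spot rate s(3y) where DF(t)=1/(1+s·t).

step 1 [1y] swap r/1=27/1973: DF=(1 − 27/1973·(0))/(1+27/1973) = 1973/2000 ≈ 0.986500
step 2 [2y] zero: DF = P = 2391/2500 ≈ 0.956400
step 3 [3y] zero: DF = P = 9267/10000 ≈ 0.926700
step 4 [4y] bond c/1=1/20: DF=(215743/200000 − 1/20·(0.986500+0.956400+0.926700))/(1+1/20) = 8907/10000 ≈ 0.890700
step 5 [5y] swap r/1=1546/46057: DF=(1 − 1546/46057·(0.986500+0.956400+0.926700+0.890700))/(1+1546/46057) = 4227/5000 ≈ 0.845400

1 1 1973/2000
2 2 2391/2500
3 3 9267/10000
4 4 8907/10000
5 5 4227/5000
s(3y) = (1/(9267/10000) − 1)/(3) = 733/27801 ≈ 2.6366%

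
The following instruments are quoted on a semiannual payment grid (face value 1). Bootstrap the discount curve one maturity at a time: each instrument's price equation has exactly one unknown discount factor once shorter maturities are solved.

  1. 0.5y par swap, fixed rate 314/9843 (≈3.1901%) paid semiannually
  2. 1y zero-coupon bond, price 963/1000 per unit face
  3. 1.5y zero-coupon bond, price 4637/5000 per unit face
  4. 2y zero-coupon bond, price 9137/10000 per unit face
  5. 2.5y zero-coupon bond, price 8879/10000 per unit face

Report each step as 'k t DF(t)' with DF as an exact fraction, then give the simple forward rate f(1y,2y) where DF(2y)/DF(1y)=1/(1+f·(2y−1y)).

1 1/2 9843/10000
2 1 963/1000
3 3/2 4637/5000
4 2 9137/10000
5 5/2 8879/10000
f(1y,2y) = ((963/1000)/(9137/10000) − 1)/(1) = 493/9137 ≈ 5.3956%

step 1 [0.5y] swap r/2=157/9843: DF=(1 − 157/9843·(0))/(1+157/9843) = 9843/10000 ≈ 0.984300
step 2 [1y] zero: DF = P = 963/1000 ≈ 0.963000
step 3 [1.5y] zero: DF = P = 4637/5000 ≈ 0.927400
step 4 [2y] zero: DF = P = 9137/10000 ≈ 0.913700
step 5 [2.5y] zero: DF = P = 8879/10000 ≈ 0.887900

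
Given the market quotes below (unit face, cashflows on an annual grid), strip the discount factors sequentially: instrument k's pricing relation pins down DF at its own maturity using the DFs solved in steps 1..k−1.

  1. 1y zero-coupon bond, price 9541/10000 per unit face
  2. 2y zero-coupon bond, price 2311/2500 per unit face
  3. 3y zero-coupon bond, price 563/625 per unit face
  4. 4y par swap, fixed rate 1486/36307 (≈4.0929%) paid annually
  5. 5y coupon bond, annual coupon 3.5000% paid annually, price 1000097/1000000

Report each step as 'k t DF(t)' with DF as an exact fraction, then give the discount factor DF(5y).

step 1 [1y] zero: DF = P = 9541/10000 ≈ 0.954100
step 2 [2y] zero: DF = P = 2311/2500 ≈ 0.924400
step 3 [3y] zero: DF = P = 563/625 ≈ 0.900800
step 4 [4y] swap r/1=1486/36307: DF=(1 − 1486/36307·(0.954100+0.924400+0.900800))/(1+1486/36307) = 4257/5000 ≈ 0.851400
step 5 [5y] bond c/1=7/200: DF=(1000097/1000000 − 7/200·(0.954100+0.924400+0.900800+0.851400))/(1+7/200) = 1687/2000 ≈ 0.843500

1 1 9541/10000
2 2 2311/2500
3 3 563/625
4 4 4257/5000
5 5 1687/2000
DF(5y) = 1687/2000 ≈ 0.843500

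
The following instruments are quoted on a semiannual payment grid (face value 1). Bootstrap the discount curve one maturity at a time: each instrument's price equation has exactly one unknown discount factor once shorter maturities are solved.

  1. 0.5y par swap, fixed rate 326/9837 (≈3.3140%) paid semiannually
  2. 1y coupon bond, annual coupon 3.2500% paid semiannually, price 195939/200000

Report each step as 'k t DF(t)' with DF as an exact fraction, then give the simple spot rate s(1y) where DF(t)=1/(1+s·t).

step 1 [0.5y] swap r/2=163/9837: DF=(1 − 163/9837·(0))/(1+163/9837) = 9837/10000 ≈ 0.983700
step 2 [1y] bond c/2=13/800: DF=(195939/200000 − 13/800·(0.983700))/(1+13/800) = 9483/10000 ≈ 0.948300

1 1/2 9837/10000
2 1 9483/10000
s(1y) = (1/(9483/10000) − 1)/(1) = 517/9483 ≈ 5.4519%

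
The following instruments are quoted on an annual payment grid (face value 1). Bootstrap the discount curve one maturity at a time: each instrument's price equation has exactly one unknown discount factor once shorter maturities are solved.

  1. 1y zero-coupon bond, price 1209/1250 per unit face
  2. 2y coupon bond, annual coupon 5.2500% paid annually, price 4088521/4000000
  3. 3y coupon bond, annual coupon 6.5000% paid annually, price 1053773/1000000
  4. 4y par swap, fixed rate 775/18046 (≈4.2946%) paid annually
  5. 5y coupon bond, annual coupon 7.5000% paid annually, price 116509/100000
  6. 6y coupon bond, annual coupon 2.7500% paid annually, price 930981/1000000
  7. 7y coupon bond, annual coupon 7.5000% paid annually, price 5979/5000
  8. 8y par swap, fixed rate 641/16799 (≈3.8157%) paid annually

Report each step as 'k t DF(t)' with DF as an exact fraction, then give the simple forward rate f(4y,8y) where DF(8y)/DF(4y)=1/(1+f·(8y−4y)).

1 1 1209/1250
2 2 9229/10000
3 3 8741/10000
4 4 169/200
5 5 104/125
6 6 492/625
7 7 1869/2500
8 8 1859/2500
f(4y,8y) = ((169/200)/(1859/2500) − 1)/(4) = 3/88 ≈ 3.4091%

step 1 [1y] zero: DF = P = 1209/1250 ≈ 0.967200
step 2 [2y] bond c/1=21/400: DF=(4088521/4000000 − 21/400·(0.967200))/(1+21/400) = 9229/10000 ≈ 0.922900
step 3 [3y] bond c/1=13/200: DF=(1053773/1000000 − 13/200·(0.967200+0.922900))/(1+13/200) = 8741/10000 ≈ 0.874100
step 4 [4y] swap r/1=775/18046: DF=(1 − 775/18046·(0.967200+0.922900+0.874100))/(1+775/18046) = 169/200 ≈ 0.845000
step 5 [5y] bond c/1=3/40: DF=(116509/100000 − 3/40·(0.967200+0.922900+0.874100+0.845000))/(1+3/40) = 104/125 ≈ 0.832000
step 6 [6y] bond c/1=11/400: DF=(930981/1000000 − 11/400·(0.967200+0.922900+0.874100+0.845000+0.832000))/(1+11/400) = 492/625 ≈ 0.787200
step 7 [7y] bond c/1=3/40: DF=(5979/5000 − 3/40·(0.967200+0.922900+0.874100+0.845000+0.832000+0.787200))/(1+3/40) = 1869/2500 ≈ 0.747600
step 8 [8y] swap r/1=641/16799: DF=(1 − 641/16799·(0.967200+0.922900+0.874100+0.845000+0.832000+0.787200+0.747600))/(1+641/16799) = 1859/2500 ≈ 0.743600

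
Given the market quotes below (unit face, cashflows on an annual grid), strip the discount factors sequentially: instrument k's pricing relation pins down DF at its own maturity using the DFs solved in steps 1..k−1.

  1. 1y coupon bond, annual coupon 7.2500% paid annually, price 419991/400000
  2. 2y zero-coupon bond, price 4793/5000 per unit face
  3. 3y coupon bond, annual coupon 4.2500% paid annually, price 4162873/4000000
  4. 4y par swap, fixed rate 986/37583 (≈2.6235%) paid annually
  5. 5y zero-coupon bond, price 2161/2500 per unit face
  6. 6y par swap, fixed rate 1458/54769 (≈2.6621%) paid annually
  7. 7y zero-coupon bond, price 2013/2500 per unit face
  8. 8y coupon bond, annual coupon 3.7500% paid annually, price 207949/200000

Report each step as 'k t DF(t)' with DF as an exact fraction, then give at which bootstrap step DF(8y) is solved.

1 1 979/1000
2 2 4793/5000
3 3 9193/10000
4 4 4507/5000
5 5 2161/2500
6 6 4271/5000
7 7 2013/2500
8 8 7751/10000
DF(8y) is solved at step 8

step 1 [1y] bond c/1=29/400: DF=(419991/400000 − 29/400·(0))/(1+29/400) = 979/1000 ≈ 0.979000
step 2 [2y] zero: DF = P = 4793/5000 ≈ 0.958600
step 3 [3y] bond c/1=17/400: DF=(4162873/4000000 − 17/400·(0.979000+0.958600))/(1+17/400) = 9193/10000 ≈ 0.919300
step 4 [4y] swap r/1=986/37583: DF=(1 − 986/37583·(0.979000+0.958600+0.919300))/(1+986/37583) = 4507/5000 ≈ 0.901400
step 5 [5y] zero: DF = P = 2161/2500 ≈ 0.864400
step 6 [6y] swap r/1=1458/54769: DF=(1 − 1458/54769·(0.979000+0.958600+0.919300+0.901400+0.864400))/(1+1458/54769) = 4271/5000 ≈ 0.854200
step 7 [7y] zero: DF = P = 2013/2500 ≈ 0.805200
step 8 [8y] bond c/1=3/80: DF=(207949/200000 − 3/80·(0.979000+0.958600+0.919300+0.901400+0.864400+0.854200+0.805200))/(1+3/80) = 7751/10000 ≈ 0.775100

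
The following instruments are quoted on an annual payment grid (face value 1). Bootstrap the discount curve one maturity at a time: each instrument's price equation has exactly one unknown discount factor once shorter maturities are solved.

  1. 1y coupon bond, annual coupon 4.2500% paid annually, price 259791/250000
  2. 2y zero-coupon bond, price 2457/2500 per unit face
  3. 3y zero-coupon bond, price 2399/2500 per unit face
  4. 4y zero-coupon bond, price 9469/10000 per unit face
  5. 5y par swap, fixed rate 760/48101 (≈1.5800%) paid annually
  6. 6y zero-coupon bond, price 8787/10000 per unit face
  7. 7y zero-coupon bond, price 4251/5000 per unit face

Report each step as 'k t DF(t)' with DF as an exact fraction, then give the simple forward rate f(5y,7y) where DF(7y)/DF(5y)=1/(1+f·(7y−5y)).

step 1 [1y] bond c/1=17/400: DF=(259791/250000 − 17/400·(0))/(1+17/400) = 623/625 ≈ 0.996800
step 2 [2y] zero: DF = P = 2457/2500 ≈ 0.982800
step 3 [3y] zero: DF = P = 2399/2500 ≈ 0.959600
step 4 [4y] zero: DF = P = 9469/10000 ≈ 0.946900
step 5 [5y] swap r/1=760/48101: DF=(1 − 760/48101·(0.996800+0.982800+0.959600+0.946900))/(1+760/48101) = 231/250 ≈ 0.924000
step 6 [6y] zero: DF = P = 8787/10000 ≈ 0.878700
step 7 [7y] zero: DF = P = 4251/5000 ≈ 0.850200

1 1 623/625
2 2 2457/2500
3 3 2399/2500
4 4 9469/10000
5 5 231/250
6 6 8787/10000
7 7 4251/5000
f(5y,7y) = ((231/250)/(4251/5000) − 1)/(2) = 123/2834 ≈ 4.3402%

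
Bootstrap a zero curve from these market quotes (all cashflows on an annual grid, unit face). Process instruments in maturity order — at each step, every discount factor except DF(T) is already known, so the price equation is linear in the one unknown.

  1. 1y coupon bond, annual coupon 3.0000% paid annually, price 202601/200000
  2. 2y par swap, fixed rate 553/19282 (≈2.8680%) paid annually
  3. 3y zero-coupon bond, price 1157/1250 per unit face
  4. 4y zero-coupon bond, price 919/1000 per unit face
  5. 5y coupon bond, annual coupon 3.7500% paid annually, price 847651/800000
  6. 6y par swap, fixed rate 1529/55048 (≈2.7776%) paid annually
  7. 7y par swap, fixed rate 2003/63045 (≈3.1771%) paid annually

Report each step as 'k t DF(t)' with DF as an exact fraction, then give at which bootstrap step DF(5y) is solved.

1 1 1967/2000
2 2 9447/10000
3 3 1157/1250
4 4 919/1000
5 5 8849/10000
6 6 8471/10000
7 7 7997/10000
DF(5y) is solved at step 5

step 1 [1y] bond c/1=3/100: DF=(202601/200000 − 3/100·(0))/(1+3/100) = 1967/2000 ≈ 0.983500
step 2 [2y] swap r/1=553/19282: DF=(1 − 553/19282·(0.983500))/(1+553/19282) = 9447/10000 ≈ 0.944700
step 3 [3y] zero: DF = P = 1157/1250 ≈ 0.925600
step 4 [4y] zero: DF = P = 919/1000 ≈ 0.919000
step 5 [5y] bond c/1=3/80: DF=(847651/800000 − 3/80·(0.983500+0.944700+0.925600+0.919000))/(1+3/80) = 8849/10000 ≈ 0.884900
step 6 [6y] swap r/1=1529/55048: DF=(1 − 1529/55048·(0.983500+0.944700+0.925600+0.919000+0.884900))/(1+1529/55048) = 8471/10000 ≈ 0.847100
step 7 [7y] swap r/1=2003/63045: DF=(1 − 2003/63045·(0.983500+0.944700+0.925600+0.919000+0.884900+0.847100))/(1+2003/63045) = 7997/10000 ≈ 0.799700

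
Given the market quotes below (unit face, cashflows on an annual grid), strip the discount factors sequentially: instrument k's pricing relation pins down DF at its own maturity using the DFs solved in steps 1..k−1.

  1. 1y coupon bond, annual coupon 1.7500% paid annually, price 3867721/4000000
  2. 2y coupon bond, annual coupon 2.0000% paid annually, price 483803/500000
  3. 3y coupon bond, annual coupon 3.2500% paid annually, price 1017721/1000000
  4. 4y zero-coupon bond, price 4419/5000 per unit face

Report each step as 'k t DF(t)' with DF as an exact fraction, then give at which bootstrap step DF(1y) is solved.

1 1 9503/10000
2 2 93/100
3 3 1853/2000
4 4 4419/5000
DF(1y) is solved at step 1

step 1 [1y] bond c/1=7/400: DF=(3867721/4000000 − 7/400·(0))/(1+7/400) = 9503/10000 ≈ 0.950300
step 2 [2y] bond c/1=1/50: DF=(483803/500000 − 1/50·(0.950300))/(1+1/50) = 93/100 ≈ 0.930000
step 3 [3y] bond c/1=13/400: DF=(1017721/1000000 − 13/400·(0.950300+0.930000))/(1+13/400) = 1853/2000 ≈ 0.926500
step 4 [4y] zero: DF = P = 4419/5000 ≈ 0.883800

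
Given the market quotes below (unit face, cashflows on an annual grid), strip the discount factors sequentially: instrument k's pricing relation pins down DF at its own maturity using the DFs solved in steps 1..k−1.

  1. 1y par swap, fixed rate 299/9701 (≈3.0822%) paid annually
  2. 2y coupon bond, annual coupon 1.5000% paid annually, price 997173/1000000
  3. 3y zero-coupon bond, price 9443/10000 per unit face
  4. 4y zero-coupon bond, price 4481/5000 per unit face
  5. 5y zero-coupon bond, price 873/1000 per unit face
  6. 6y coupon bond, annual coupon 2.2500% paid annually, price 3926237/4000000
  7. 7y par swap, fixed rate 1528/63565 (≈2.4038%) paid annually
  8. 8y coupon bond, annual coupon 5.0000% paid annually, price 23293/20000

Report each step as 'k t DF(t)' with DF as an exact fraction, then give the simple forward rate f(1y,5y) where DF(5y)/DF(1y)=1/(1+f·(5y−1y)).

1 1 9701/10000
2 2 9681/10000
3 3 9443/10000
4 4 4481/5000
5 5 873/1000
6 6 536/625
7 7 1059/1250
8 8 1613/2000
f(1y,5y) = ((9701/10000)/(873/1000) − 1)/(4) = 971/34920 ≈ 2.7806%

step 1 [1y] swap r/1=299/9701: DF=(1 − 299/9701·(0))/(1+299/9701) = 9701/10000 ≈ 0.970100
step 2 [2y] bond c/1=3/200: DF=(997173/1000000 − 3/200·(0.970100))/(1+3/200) = 9681/10000 ≈ 0.968100
step 3 [3y] zero: DF = P = 9443/10000 ≈ 0.944300
step 4 [4y] zero: DF = P = 4481/5000 ≈ 0.896200
step 5 [5y] zero: DF = P = 873/1000 ≈ 0.873000
step 6 [6y] bond c/1=9/400: DF=(3926237/4000000 − 9/400·(0.970100+0.968100+0.944300+0.896200+0.873000))/(1+9/400) = 536/625 ≈ 0.857600
step 7 [7y] swap r/1=1528/63565: DF=(1 − 1528/63565·(0.970100+0.968100+0.944300+0.896200+0.873000+0.857600))/(1+1528/63565) = 1059/1250 ≈ 0.847200
step 8 [8y] bond c/1=1/20: DF=(23293/20000 − 1/20·(0.970100+0.968100+0.944300+0.896200+0.873000+0.857600+0.847200))/(1+1/20) = 1613/2000 ≈ 0.806500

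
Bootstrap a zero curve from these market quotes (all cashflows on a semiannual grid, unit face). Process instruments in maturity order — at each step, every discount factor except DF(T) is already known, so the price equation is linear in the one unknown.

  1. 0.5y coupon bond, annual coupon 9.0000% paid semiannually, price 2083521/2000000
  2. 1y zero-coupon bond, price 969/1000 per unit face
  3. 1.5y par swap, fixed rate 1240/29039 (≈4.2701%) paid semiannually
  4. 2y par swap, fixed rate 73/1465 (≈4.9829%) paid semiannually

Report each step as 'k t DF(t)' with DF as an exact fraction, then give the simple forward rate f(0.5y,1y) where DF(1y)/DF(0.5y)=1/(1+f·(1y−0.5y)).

1 1/2 9969/10000
2 1 969/1000
3 3/2 469/500
4 2 9051/10000
f(0.5y,1y) = ((9969/10000)/(969/1000) − 1)/(1/2) = 93/1615 ≈ 5.7585%

step 1 [0.5y] bond c/2=9/200: DF=(2083521/2000000 − 9/200·(0))/(1+9/200) = 9969/10000 ≈ 0.996900
step 2 [1y] zero: DF = P = 969/1000 ≈ 0.969000
step 3 [1.5y] swap r/2=620/29039: DF=(1 − 620/29039·(0.996900+0.969000))/(1+620/29039) = 469/500 ≈ 0.938000
step 4 [2y] swap r/2=73/2930: DF=(1 − 73/2930·(0.996900+0.969000+0.938000))/(1+73/2930) = 9051/10000 ≈ 0.905100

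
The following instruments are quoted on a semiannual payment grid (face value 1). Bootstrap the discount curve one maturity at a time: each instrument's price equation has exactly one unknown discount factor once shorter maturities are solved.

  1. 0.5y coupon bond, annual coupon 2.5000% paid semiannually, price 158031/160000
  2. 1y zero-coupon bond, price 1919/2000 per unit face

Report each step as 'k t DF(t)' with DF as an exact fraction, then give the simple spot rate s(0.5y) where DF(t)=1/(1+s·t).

step 1 [0.5y] bond c/2=1/80: DF=(158031/160000 − 1/80·(0))/(1+1/80) = 1951/2000 ≈ 0.975500
step 2 [1y] zero: DF = P = 1919/2000 ≈ 0.959500

1 1/2 1951/2000
2 1 1919/2000
s(0.5y) = (1/(1951/2000) − 1)/(1/2) = 98/1951 ≈ 5.0231%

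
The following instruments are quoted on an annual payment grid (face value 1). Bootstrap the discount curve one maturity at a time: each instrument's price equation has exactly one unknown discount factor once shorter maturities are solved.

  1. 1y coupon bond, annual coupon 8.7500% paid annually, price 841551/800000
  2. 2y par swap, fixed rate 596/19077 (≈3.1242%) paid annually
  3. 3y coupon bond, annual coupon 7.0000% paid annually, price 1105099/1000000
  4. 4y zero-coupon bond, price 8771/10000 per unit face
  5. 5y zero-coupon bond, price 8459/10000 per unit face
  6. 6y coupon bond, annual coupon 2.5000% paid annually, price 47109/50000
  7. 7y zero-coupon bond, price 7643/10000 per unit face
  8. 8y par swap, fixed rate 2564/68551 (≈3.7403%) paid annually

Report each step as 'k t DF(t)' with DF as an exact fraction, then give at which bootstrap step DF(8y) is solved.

1 1 9673/10000
2 2 2351/2500
3 3 227/250
4 4 8771/10000
5 5 8459/10000
6 6 1617/2000
7 7 7643/10000
8 8 1859/2500
DF(8y) is solved at step 8

step 1 [1y] bond c/1=7/80: DF=(841551/800000 − 7/80·(0))/(1+7/80) = 9673/10000 ≈ 0.967300
step 2 [2y] swap r/1=596/19077: DF=(1 − 596/19077·(0.967300))/(1+596/19077) = 2351/2500 ≈ 0.940400
step 3 [3y] bond c/1=7/100: DF=(1105099/1000000 − 7/100·(0.967300+0.940400))/(1+7/100) = 227/250 ≈ 0.908000
step 4 [4y] zero: DF = P = 8771/10000 ≈ 0.877100
step 5 [5y] zero: DF = P = 8459/10000 ≈ 0.845900
step 6 [6y] bond c/1=1/40: DF=(47109/50000 − 1/40·(0.967300+0.940400+0.908000+0.877100+0.845900))/(1+1/40) = 1617/2000 ≈ 0.808500
step 7 [7y] zero: DF = P = 7643/10000 ≈ 0.764300
step 8 [8y] swap r/1=2564/68551: DF=(1 − 2564/68551·(0.967300+0.940400+0.908000+0.877100+0.845900+0.808500+0.764300))/(1+2564/68551) = 1859/2500 ≈ 0.743600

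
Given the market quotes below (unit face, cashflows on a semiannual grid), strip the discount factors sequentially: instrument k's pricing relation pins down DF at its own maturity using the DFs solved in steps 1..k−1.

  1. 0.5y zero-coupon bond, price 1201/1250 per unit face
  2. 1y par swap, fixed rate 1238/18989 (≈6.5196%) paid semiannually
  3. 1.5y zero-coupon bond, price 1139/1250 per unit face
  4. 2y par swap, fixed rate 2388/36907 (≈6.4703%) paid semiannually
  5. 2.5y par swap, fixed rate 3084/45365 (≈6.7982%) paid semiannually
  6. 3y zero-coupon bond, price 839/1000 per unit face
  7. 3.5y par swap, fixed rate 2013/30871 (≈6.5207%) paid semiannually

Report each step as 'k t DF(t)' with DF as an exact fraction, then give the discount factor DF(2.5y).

step 1 [0.5y] zero: DF = P = 1201/1250 ≈ 0.960800
step 2 [1y] swap r/2=619/18989: DF=(1 − 619/18989·(0.960800))/(1+619/18989) = 9381/10000 ≈ 0.938100
step 3 [1.5y] zero: DF = P = 1139/1250 ≈ 0.911200
step 4 [2y] swap r/2=1194/36907: DF=(1 − 1194/36907·(0.960800+0.938100+0.911200))/(1+1194/36907) = 4403/5000 ≈ 0.880600
step 5 [2.5y] swap r/2=1542/45365: DF=(1 − 1542/45365·(0.960800+0.938100+0.911200+0.880600))/(1+1542/45365) = 4229/5000 ≈ 0.845800
step 6 [3y] zero: DF = P = 839/1000 ≈ 0.839000
step 7 [3.5y] swap r/2=2013/61742: DF=(1 − 2013/61742·(0.960800+0.938100+0.911200+0.880600+0.845800+0.839000))/(1+2013/61742) = 7987/10000 ≈ 0.798700

1 1/2 1201/1250
2 1 9381/10000
3 3/2 1139/1250
4 2 4403/5000
5 5/2 4229/5000
6 3 839/1000
7 7/2 7987/10000
DF(2.5y) = 4229/5000 ≈ 0.845800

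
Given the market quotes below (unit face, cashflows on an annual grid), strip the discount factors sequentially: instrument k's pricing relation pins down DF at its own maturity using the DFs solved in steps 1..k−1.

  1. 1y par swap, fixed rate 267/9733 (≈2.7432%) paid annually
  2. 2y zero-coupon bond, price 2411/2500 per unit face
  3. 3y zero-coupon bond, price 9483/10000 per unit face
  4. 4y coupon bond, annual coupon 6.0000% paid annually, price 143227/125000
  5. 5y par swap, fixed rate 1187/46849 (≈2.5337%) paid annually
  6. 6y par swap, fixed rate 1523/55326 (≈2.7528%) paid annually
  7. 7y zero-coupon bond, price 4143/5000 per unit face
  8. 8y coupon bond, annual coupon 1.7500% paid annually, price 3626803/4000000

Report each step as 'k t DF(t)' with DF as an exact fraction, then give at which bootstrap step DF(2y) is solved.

step 1 [1y] swap r/1=267/9733: DF=(1 − 267/9733·(0))/(1+267/9733) = 9733/10000 ≈ 0.973300
step 2 [2y] zero: DF = P = 2411/2500 ≈ 0.964400
step 3 [3y] zero: DF = P = 9483/10000 ≈ 0.948300
step 4 [4y] bond c/1=3/50: DF=(143227/125000 − 3/50·(0.973300+0.964400+0.948300))/(1+3/50) = 1147/1250 ≈ 0.917600
step 5 [5y] swap r/1=1187/46849: DF=(1 − 1187/46849·(0.973300+0.964400+0.948300+0.917600))/(1+1187/46849) = 8813/10000 ≈ 0.881300
step 6 [6y] swap r/1=1523/55326: DF=(1 − 1523/55326·(0.973300+0.964400+0.948300+0.917600+0.881300))/(1+1523/55326) = 8477/10000 ≈ 0.847700
step 7 [7y] zero: DF = P = 4143/5000 ≈ 0.828600
step 8 [8y] bond c/1=7/400: DF=(3626803/4000000 − 7/400·(0.973300+0.964400+0.948300+0.917600+0.881300+0.847700+0.828600))/(1+7/400) = 7817/10000 ≈ 0.781700

1 1 9733/10000
2 2 2411/2500
3 3 9483/10000
4 4 1147/1250
5 5 8813/10000
6 6 8477/10000
7 7 4143/5000
8 8 7817/10000
DF(2y) is solved at step 2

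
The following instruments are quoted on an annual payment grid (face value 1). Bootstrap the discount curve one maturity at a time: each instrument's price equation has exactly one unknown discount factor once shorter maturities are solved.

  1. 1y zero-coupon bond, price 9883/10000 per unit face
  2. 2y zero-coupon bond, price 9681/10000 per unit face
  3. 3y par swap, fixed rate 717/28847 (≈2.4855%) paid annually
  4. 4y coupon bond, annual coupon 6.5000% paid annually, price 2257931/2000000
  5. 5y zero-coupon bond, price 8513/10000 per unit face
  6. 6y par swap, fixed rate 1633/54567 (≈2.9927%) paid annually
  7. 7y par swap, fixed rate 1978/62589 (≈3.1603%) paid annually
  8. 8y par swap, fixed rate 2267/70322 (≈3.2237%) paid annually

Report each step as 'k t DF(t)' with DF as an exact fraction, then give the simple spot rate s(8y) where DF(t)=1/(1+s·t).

1 1 9883/10000
2 2 9681/10000
3 3 9283/10000
4 4 221/250
5 5 8513/10000
6 6 8367/10000
7 7 4011/5000
8 8 7733/10000
s(8y) = (1/(7733/10000) − 1)/(8) = 2267/61864 ≈ 3.6645%

step 1 [1y] zero: DF = P = 9883/10000 ≈ 0.988300
step 2 [2y] zero: DF = P = 9681/10000 ≈ 0.968100
step 3 [3y] swap r/1=717/28847: DF=(1 − 717/28847·(0.988300+0.968100))/(1+717/28847) = 9283/10000 ≈ 0.928300
step 4 [4y] bond c/1=13/200: DF=(2257931/2000000 − 13/200·(0.988300+0.968100+0.928300))/(1+13/200) = 221/250 ≈ 0.884000
step 5 [5y] zero: DF = P = 8513/10000 ≈ 0.851300
step 6 [6y] swap r/1=1633/54567: DF=(1 − 1633/54567·(0.988300+0.968100+0.928300+0.884000+0.851300))/(1+1633/54567) = 8367/10000 ≈ 0.836700
step 7 [7y] swap r/1=1978/62589: DF=(1 − 1978/62589·(0.988300+0.968100+0.928300+0.884000+0.851300+0.836700))/(1+1978/62589) = 4011/5000 ≈ 0.802200
step 8 [8y] swap r/1=2267/70322: DF=(1 − 2267/70322·(0.988300+0.968100+0.928300+0.884000+0.851300+0.836700+0.802200))/(1+2267/70322) = 7733/10000 ≈ 0.773300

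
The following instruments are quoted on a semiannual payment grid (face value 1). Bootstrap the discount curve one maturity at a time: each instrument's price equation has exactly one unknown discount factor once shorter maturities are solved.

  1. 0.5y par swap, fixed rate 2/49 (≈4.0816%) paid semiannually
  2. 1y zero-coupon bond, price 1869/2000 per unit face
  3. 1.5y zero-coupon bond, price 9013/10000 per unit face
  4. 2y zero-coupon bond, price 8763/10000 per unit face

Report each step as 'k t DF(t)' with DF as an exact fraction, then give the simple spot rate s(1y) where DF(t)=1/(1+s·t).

1 1/2 49/50
2 1 1869/2000
3 3/2 9013/10000
4 2 8763/10000
s(1y) = (1/(1869/2000) − 1)/(1) = 131/1869 ≈ 7.0091%

step 1 [0.5y] swap r/2=1/49: DF=(1 − 1/49·(0))/(1+1/49) = 49/50 ≈ 0.980000
step 2 [1y] zero: DF = P = 1869/2000 ≈ 0.934500
step 3 [1.5y] zero: DF = P = 9013/10000 ≈ 0.901300
step 4 [2y] zero: DF = P = 8763/10000 ≈ 0.876300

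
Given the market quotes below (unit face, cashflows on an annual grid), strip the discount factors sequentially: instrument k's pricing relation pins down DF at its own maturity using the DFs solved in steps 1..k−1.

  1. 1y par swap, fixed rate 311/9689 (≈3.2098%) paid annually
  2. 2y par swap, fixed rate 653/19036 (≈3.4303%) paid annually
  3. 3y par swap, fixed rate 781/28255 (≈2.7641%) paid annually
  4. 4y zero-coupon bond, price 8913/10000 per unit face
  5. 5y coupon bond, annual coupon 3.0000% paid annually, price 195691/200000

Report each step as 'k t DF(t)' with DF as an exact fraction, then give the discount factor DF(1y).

step 1 [1y] swap r/1=311/9689: DF=(1 − 311/9689·(0))/(1+311/9689) = 9689/10000 ≈ 0.968900
step 2 [2y] swap r/1=653/19036: DF=(1 − 653/19036·(0.968900))/(1+653/19036) = 9347/10000 ≈ 0.934700
step 3 [3y] swap r/1=781/28255: DF=(1 − 781/28255·(0.968900+0.934700))/(1+781/28255) = 9219/10000 ≈ 0.921900
step 4 [4y] zero: DF = P = 8913/10000 ≈ 0.891300
step 5 [5y] bond c/1=3/100: DF=(195691/200000 − 3/100·(0.968900+0.934700+0.921900+0.891300))/(1+3/100) = 8417/10000 ≈ 0.841700

1 1 9689/10000
2 2 9347/10000
3 3 9219/10000
4 4 8913/10000
5 5 8417/10000
DF(1y) = 9689/10000 ≈ 0.968900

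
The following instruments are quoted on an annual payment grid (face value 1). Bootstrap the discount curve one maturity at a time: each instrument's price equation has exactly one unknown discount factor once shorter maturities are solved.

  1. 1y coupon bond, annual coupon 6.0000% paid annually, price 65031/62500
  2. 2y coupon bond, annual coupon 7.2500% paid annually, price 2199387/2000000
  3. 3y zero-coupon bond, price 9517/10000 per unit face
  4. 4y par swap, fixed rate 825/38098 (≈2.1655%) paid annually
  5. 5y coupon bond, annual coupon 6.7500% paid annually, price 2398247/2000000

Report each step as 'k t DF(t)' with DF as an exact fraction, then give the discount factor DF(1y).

1 1 1227/1250
2 2 959/1000
3 3 9517/10000
4 4 367/400
5 5 1103/1250
DF(1y) = 1227/1250 ≈ 0.981600

step 1 [1y] bond c/1=3/50: DF=(65031/62500 − 3/50·(0))/(1+3/50) = 1227/1250 ≈ 0.981600
step 2 [2y] bond c/1=29/400: DF=(2199387/2000000 − 29/400·(0.981600))/(1+29/400) = 959/1000 ≈ 0.959000
step 3 [3y] zero: DF = P = 9517/10000 ≈ 0.951700
step 4 [4y] swap r/1=825/38098: DF=(1 − 825/38098·(0.981600+0.959000+0.951700))/(1+825/38098) = 367/400 ≈ 0.917500
step 5 [5y] bond c/1=27/400: DF=(2398247/2000000 − 27/400·(0.981600+0.959000+0.951700+0.917500))/(1+27/400) = 1103/1250 ≈ 0.882400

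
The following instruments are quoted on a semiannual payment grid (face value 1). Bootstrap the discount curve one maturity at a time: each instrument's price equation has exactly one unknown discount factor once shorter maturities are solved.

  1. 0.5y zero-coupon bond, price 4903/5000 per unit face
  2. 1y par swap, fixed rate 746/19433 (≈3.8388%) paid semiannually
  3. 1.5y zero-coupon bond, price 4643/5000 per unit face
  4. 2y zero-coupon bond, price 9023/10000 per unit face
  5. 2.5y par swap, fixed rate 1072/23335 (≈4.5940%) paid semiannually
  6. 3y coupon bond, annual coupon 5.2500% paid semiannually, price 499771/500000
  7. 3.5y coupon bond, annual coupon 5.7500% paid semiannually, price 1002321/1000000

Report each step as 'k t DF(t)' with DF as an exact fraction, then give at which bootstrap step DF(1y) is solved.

1 1/2 4903/5000
2 1 9627/10000
3 3/2 4643/5000
4 2 9023/10000
5 5/2 558/625
6 3 4273/5000
7 7/2 41/50
DF(1y) is solved at step 2

step 1 [0.5y] zero: DF = P = 4903/5000 ≈ 0.980600
step 2 [1y] swap r/2=373/19433: DF=(1 − 373/19433·(0.980600))/(1+373/19433) = 9627/10000 ≈ 0.962700
step 3 [1.5y] zero: DF = P = 4643/5000 ≈ 0.928600
step 4 [2y] zero: DF = P = 9023/10000 ≈ 0.902300
step 5 [2.5y] swap r/2=536/23335: DF=(1 − 536/23335·(0.980600+0.962700+0.928600+0.902300))/(1+536/23335) = 558/625 ≈ 0.892800
step 6 [3y] bond c/2=21/800: DF=(499771/500000 − 21/800·(0.980600+0.962700+0.928600+0.902300+0.892800))/(1+21/800) = 4273/5000 ≈ 0.854600
step 7 [3.5y] bond c/2=23/800: DF=(1002321/1000000 − 23/800·(0.980600+0.962700+0.928600+0.902300+0.892800+0.854600))/(1+23/800) = 41/50 ≈ 0.820000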